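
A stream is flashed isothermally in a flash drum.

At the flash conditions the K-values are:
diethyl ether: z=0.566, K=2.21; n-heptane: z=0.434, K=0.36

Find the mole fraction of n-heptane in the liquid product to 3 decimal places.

Rachford–Rice: g(ψ) = Σ zᵢ(Kᵢ−1)/(1+ψ(Kᵢ−1)) = 0.
Feasibility: ΣzᵢKᵢ = 1.407, Σzᵢ/Kᵢ = 1.462 — both > 1, two phases present.
Binary case is linear: z₁(K₁−1)(1+ψ(K₂−1)) + z₂(K₂−1)(1+ψ(K₁−1)) = 0
⇒ ψ = [z₁(K₁−1)+z₂(K₂−1)] / [−(K₁−1)(K₂−1)] = 0.4071/0.7744 = 0.526
Compositions from xᵢ = zᵢ/(1+ψ(Kᵢ−1)), yᵢ = Kᵢxᵢ:
  diethyl ether: x = 0.346, y = 0.765
  n-heptane: x = 0.654, y = 0.235

x_n-heptane = 0.654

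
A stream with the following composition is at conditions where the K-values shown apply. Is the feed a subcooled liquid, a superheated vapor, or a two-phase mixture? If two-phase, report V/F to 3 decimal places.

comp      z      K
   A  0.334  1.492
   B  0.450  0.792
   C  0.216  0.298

subcooled liquid

ΣzᵢKᵢ = 0.919; Σzᵢ/Kᵢ = 1.517.
Since ΣzᵢKᵢ < 1 the mixture is below its bubble point — single liquid phase.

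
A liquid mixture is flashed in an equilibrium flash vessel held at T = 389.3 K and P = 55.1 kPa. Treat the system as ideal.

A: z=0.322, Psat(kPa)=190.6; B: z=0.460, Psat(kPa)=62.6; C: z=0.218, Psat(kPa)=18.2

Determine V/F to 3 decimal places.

V/F = 0.813

Raoult's law: Kᵢ = Pᵢˢᵃᵗ/P = Pᵢˢᵃᵗ/55.1.
  K_A = 190.6/55.1 = 3.45917, K_B = 62.6/55.1 = 1.13612, K_C = 18.2/55.1 = 0.33031
Newton iteration, V/F⁰ = 0.5:
  V/F = 0.500: g = 0.1943, g' = -0.620 → V/F = 0.813
Converged at V/F = 0.813.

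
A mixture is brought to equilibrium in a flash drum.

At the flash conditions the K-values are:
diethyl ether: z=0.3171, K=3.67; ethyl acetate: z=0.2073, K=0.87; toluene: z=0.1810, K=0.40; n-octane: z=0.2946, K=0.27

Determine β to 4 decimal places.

Let β = V/F and solve Σ zᵢ(Kᵢ−1)/(1+β(Kᵢ−1)) = 0.
Feasibility: ΣzᵢKᵢ = 1.4960, Σzᵢ/Kᵢ = 1.8683 — both > 1, two phases present.
Newton–Raphson from β = 0.5:
  β = 0.5000: g = -0.16005, g' = -0.9409 → β = 0.3299
  β = 0.3299: g = 0.00330, g' = -1.0165 → β = 0.3332
Converged at β = 0.3332.

β = 0.3332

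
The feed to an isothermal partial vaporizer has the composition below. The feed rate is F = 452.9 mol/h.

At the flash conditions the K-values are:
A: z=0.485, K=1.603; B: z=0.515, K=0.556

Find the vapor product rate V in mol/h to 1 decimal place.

V = 107.9 mol/h

Rachford–Rice: g(β) = Σ zᵢ(Kᵢ−1)/(1+β(Kᵢ−1)) = 0.
Feasibility: ΣzᵢKᵢ = 1.064, Σzᵢ/Kᵢ = 1.229 — both > 1, two phases present.
Binary case is linear: z₁(K₁−1)(1+β(K₂−1)) + z₂(K₂−1)(1+β(K₁−1)) = 0
⇒ β = [z₁(K₁−1)+z₂(K₂−1)] / [−(K₁−1)(K₂−1)] = 0.0638/0.2677 = 0.238
Then V = β·F = 0.2383·452.9 = 107.9 mol/h and L = F − V = 345.0 mol/h.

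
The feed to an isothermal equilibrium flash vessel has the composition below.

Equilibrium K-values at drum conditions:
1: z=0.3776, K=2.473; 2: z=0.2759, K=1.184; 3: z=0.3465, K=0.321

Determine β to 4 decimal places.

Let β = V/F and solve Σ zᵢ(Kᵢ−1)/(1+β(Kᵢ−1)) = 0.
g(0) = ΣzᵢKᵢ − 1 = 0.3717 and g(1) = 1 − Σzᵢ/Kᵢ = -0.4652, so a root lies in (0, 1).
Newton–Raphson from β = 0.5:
  β = 0.5000: g = 0.01059, g' = -0.6457 → β = 0.5164
  β = 0.5164: g = -0.00004, g' = -0.6509 → β = 0.5163
Converged at β = 0.5163.

β = 0.5163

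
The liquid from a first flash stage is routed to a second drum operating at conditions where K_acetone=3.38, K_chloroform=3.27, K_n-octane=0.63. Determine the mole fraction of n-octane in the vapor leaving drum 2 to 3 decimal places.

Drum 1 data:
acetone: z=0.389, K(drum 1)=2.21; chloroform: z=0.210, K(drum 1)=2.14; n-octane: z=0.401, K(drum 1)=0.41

y_n-octane (drum 2) = 0.544

Drum 1:
Let ψ₁ = V/F and solve Σ zᵢ(Kᵢ−1)/(1+ψ₁(Kᵢ−1)) = 0.
Check two-phase: ΣzᵢKᵢ = 1.474 > 1 and Σzᵢ/Kᵢ = 1.252 > 1, so g(0) = 0.473 > 0 and g(1) = -0.252 < 0.
Newton–Raphson from ψ₁ = 0.52:
  ψ₁ = 0.520: g = 0.0979, g' = -0.613 → ψ₁ = 0.680
  ψ₁ = 0.680: g = -0.0019, g' = -0.647 → ψ₁ = 0.677
Converged at ψ₁ = 0.677.
Drum-1 compositions:
  acetone: x = 0.214, y = 0.473
  chloroform: x = 0.119, y = 0.254
  n-octane: x = 0.668, y = 0.274
Drum-2 feed = drum-1 liquid: z₂ = (0.2139, 0.1185, 0.6676).
Drum 2:
Material balance + equilibrium reduce to Σ zᵢ(Kᵢ−1)/(1+ψ₂(Kᵢ−1)) = 0.
Check two-phase: ΣzᵢKᵢ = 1.531 > 1 and Σzᵢ/Kᵢ = 1.159 > 1, so g(0) = 0.531 > 0 and g(1) = -0.159 < 0.
Newton–Raphson from ψ₂ = 0.46:
  ψ₂ = 0.460: g = 0.0769, g' = -0.555 → ψ₂ = 0.599
  ψ₂ = 0.599: g = 0.0067, g' = -0.467 → ψ₂ = 0.613
Converged at ψ₂ = 0.613.
  acetone: x = 0.087, y = 0.294
  chloroform: x = 0.050, y = 0.162
  n-octane: x = 0.863, y = 0.544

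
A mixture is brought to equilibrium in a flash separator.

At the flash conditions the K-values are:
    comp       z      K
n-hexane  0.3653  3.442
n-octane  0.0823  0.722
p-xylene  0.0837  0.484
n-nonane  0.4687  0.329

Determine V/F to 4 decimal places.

V/F = 0.3422

Rachford–Rice: g(V/F) = Σ zᵢ(Kᵢ−1)/(1+V/F(Kᵢ−1)) = 0.
g(0) = ΣzᵢKᵢ − 1 = 0.5115 and g(1) = 1 − Σzᵢ/Kᵢ = -0.8177, so a root lies in (0, 1).
Newton–Raphson from V/F = 0.69:
  V/F = 0.6900: g = -0.34878, g' = -1.0974 → V/F = 0.3722
  V/F = 0.3722: g = -0.03083, g' = -1.0148 → V/F = 0.3418
  V/F = 0.3418: g = 0.00041, g' = -1.0431 → V/F = 0.3422
Converged at V/F = 0.3422.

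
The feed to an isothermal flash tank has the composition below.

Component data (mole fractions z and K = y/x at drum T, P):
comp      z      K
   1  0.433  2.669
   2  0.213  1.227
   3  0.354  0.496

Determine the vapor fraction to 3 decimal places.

ψ = 0.905

Let ψ = V/F and solve Σ zᵢ(Kᵢ−1)/(1+ψ(Kᵢ−1)) = 0.
Feasibility: ΣzᵢKᵢ = 1.593, Σzᵢ/Kᵢ = 1.050 — both > 1, two phases present.
Newton iteration, ψ⁰ = 0.46:
  ψ = 0.460: g = 0.2203, g' = -0.547 → ψ = 0.863
  ψ = 0.863: g = 0.0210, g' = -0.492 → ψ = 0.905
Converged at ψ = 0.905.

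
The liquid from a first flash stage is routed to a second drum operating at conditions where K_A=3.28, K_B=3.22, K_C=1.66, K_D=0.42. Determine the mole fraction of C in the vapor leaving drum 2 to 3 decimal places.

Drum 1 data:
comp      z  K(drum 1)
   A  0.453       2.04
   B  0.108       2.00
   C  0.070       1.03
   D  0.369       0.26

Drum 1:
Let ψ₁ = V/F and solve Σ zᵢ(Kᵢ−1)/(1+ψ₁(Kᵢ−1)) = 0.
Check two-phase: ΣzᵢKᵢ = 1.308 > 1 and Σzᵢ/Kᵢ = 1.763 > 1, so g(0) = 0.308 > 0 and g(1) = -0.763 < 0.
Newton–Raphson from ψ₁ = 0.36:
  ψ₁ = 0.360: g = 0.0521, g' = -0.693 → ψ₁ = 0.435
  ψ₁ = 0.435: g = -0.0010, g' = -0.724 → ψ₁ = 0.434
Converged at ψ₁ = 0.434.
Drum-1 compositions:
  A: x = 0.312, y = 0.637
  B: x = 0.075, y = 0.151
  C: x = 0.069, y = 0.071
  D: x = 0.543, y = 0.141
Drum-2 feed = drum-1 liquid: z₂ = (0.3122, 0.0753, 0.0691, 0.5434).
Drum 2:
Rachford–Rice: g(ψ₂) = Σ zᵢ(Kᵢ−1)/(1+ψ₂(Kᵢ−1)) = 0.
Check two-phase: ΣzᵢKᵢ = 1.610 > 1 and Σzᵢ/Kᵢ = 1.454 > 1, so g(0) = 0.610 > 0 and g(1) = -0.454 < 0.
Newton iteration, ψ₂⁰ = 0.5:
  ψ₂ = 0.500: g = 0.0023, g' = -0.817 → ψ₂ = 0.503
Converged at ψ₂ = 0.503.
  A: x = 0.145, y = 0.477
  B: x = 0.036, y = 0.115
  C: x = 0.052, y = 0.086
  D: x = 0.767, y = 0.322

y_C (drum 2) = 0.086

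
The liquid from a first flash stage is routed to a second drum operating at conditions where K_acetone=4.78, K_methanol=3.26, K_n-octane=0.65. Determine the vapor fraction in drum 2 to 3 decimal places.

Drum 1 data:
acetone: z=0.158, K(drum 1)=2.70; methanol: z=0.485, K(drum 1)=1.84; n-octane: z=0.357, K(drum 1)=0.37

V/F (drum 2) = 0.852

Drum 1:
Iterate (Newton) starting at ψ₁ = 0.5:
  ψ₁ = 0.500: g = 0.1038, g' = -0.605 → ψ₁ = 0.671
  ψ₁ = 0.671: g = -0.0039, g' = -0.665 → ψ₁ = 0.666
Converged at ψ₁ = 0.666.
Drum-1 compositions:
  acetone: x = 0.074, y = 0.200
  methanol: x = 0.311, y = 0.572
  n-octane: x = 0.615, y = 0.227
Drum-2 feed = drum-1 liquid: z₂ = (0.0741, 0.3111, 0.6148).
Drum 2:
Material balance + equilibrium reduce to Σ zᵢ(Kᵢ−1)/(1+ψ₂(Kᵢ−1)) = 0.
Check two-phase: ΣzᵢKᵢ = 1.768 > 1 and Σzᵢ/Kᵢ = 1.057 > 1, so g(0) = 0.768 > 0 and g(1) = -0.057 < 0.
Iterate (Newton) starting at ψ₂ = 0.42:
  ψ₂ = 0.420: g = 0.2167, g' = -0.680 → ψ₂ = 0.739
  ψ₂ = 0.739: g = 0.0470, g' = -0.434 → ψ₂ = 0.847
  ψ₂ = 0.847: g = 0.0020, g' = -0.399 → ψ₂ = 0.852
Converged at ψ₂ = 0.852.
  acetone: x = 0.018, y = 0.084
  methanol: x = 0.106, y = 0.347
  n-octane: x = 0.876, y = 0.569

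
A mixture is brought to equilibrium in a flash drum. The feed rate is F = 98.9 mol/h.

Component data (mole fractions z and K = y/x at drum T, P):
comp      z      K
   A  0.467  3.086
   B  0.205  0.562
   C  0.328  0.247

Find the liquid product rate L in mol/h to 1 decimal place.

L = 52.7 mol/h

Let β = V/F and solve Σ zᵢ(Kᵢ−1)/(1+β(Kᵢ−1)) = 0.
Feasibility: ΣzᵢKᵢ = 1.637, Σzᵢ/Kᵢ = 1.844 — both > 1, two phases present.
Newton iteration, β⁰ = 0.5:
  β = 0.500: g = -0.0343, g' = -1.030 → β = 0.467
Converged at β = 0.467.
Then V = β·F = 0.4666·98.9 = 46.2 mol/h and L = F − V = 52.7 mol/h.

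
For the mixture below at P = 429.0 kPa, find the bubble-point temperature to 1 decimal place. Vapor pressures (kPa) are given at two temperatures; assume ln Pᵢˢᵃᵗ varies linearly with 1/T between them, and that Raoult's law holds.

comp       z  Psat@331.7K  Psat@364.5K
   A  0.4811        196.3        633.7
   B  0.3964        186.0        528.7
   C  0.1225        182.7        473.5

T = 355.3 K

Bubble-point temperature: ΣzᵢPᵢˢᵃᵗ(T) = P. Interpolate ln Pᵢˢᵃᵗ = aᵢ + bᵢ/T.
  T = 331.7 K: ΣzᵢPᵢˢᵃᵗ = 190.55 kPa
  T = 364.5 K: ΣzᵢPᵢˢᵃᵗ = 572.45 kPa
  T = 348.1 K: ΣzᵢPᵢˢᵃᵗ = 338.68 kPa
  T = 356.3 K: ΣzᵢPᵢˢᵃᵗ = 442.91 kPa
  T = 352.2 K: ΣzᵢPᵢˢᵃᵗ = 387.89 kPa
  T = 354.2 K: ΣzᵢPᵢˢᵃᵗ = 413.97 kPa
Interpolating between 354.2 K and 356.3 K gives T ≈ 355.3 K.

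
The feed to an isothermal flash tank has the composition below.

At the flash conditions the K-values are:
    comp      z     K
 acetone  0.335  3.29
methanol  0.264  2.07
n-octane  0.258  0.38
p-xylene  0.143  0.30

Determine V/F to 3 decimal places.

V/F = 0.676

Rachford–Rice: g(V/F) = Σ zᵢ(Kᵢ−1)/(1+V/F(Kᵢ−1)) = 0.
Check two-phase: ΣzᵢKᵢ = 1.790 > 1 and Σzᵢ/Kᵢ = 1.385 > 1, so g(0) = 0.790 > 0 and g(1) = -0.385 < 0.
Iterate (Newton) starting at V/F = 0.5:
  V/F = 0.500: g = 0.1558, g' = -0.884 → V/F = 0.676
Converged at V/F = 0.676.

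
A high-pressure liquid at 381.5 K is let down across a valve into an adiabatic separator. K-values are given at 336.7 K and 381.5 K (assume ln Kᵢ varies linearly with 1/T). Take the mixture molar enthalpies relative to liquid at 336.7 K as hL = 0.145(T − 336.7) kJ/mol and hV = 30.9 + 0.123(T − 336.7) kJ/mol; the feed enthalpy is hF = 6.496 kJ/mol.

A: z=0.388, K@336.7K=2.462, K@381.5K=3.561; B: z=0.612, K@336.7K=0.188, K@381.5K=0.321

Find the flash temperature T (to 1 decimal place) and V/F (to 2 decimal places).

Adiabatic flash: solve Rachford–Rice at each trial T, then check hF = ψ·hV(T) + (1−ψ)·hL(T).
  T = 336.7 K: K = (2.462, 0.188), RR gives ψ = 0.059, H_out = 1.830 kJ/mol
  T = 381.5 K: K = (3.561, 0.321), RR gives ψ = 0.332, H_out = 16.441 kJ/mol
  T = 359.1 K: K = (2.995, 0.250), RR gives ψ = 0.210, H_out = 9.647 kJ/mol
  T = 347.9 K: K = (2.724, 0.218), RR gives ψ = 0.141, H_out = 5.947 kJ/mol
  T = 353.5 K: K = (2.859, 0.233), RR gives ψ = 0.177, H_out = 7.836 kJ/mol
  T = 350.7 K: K = (2.791, 0.225), RR gives ψ = 0.159, H_out = 6.903 kJ/mol
  T = 349.3 K: K = (2.758, 0.222), RR gives ψ = 0.150, H_out = 6.428 kJ/mol
Linear interpolation between T = 349.3 (H_out = 6.428) and T = 350.7 (H_out = 6.903) on hF = 6.496 gives T ≈ 349.5 K, at which ψ = 0.15.

T = 349.5 K, V/F = 0.15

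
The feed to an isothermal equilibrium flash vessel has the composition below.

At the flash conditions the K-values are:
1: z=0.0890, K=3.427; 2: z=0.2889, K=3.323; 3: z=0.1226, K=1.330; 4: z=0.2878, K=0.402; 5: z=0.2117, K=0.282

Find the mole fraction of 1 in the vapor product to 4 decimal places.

y_1 = 0.1446

Newton iteration, V/F⁰ = 0.5:
  V/F = 0.5000: g = -0.03985, g' = -0.9256 → V/F = 0.4570
Converged at V/F = 0.4570.
Compositions from xᵢ = zᵢ/(1+V/F(Kᵢ−1)), yᵢ = Kᵢxᵢ:
  1: x = 0.0422, y = 0.1446
  2: x = 0.1401, y = 0.4656
  3: x = 0.1065, y = 0.1417
  4: x = 0.3960, y = 0.1592
  5: x = 0.3151, y = 0.0889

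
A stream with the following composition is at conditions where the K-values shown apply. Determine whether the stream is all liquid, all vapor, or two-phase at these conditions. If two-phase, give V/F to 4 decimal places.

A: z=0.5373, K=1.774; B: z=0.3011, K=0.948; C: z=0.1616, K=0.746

ΣzᵢKᵢ = 1.3592; Σzᵢ/Kᵢ = 0.8371.
Since Σzᵢ/Kᵢ < 1 the mixture is above its dew point — single vapor phase.

all vapor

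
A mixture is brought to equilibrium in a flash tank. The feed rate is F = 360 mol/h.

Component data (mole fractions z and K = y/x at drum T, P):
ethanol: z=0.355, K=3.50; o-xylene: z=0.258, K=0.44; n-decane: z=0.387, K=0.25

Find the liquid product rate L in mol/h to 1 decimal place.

Let ψ = V/F and solve Σ zᵢ(Kᵢ−1)/(1+ψ(Kᵢ−1)) = 0.
Check two-phase: ΣzᵢKᵢ = 1.453 > 1 and Σzᵢ/Kᵢ = 2.236 > 1, so g(0) = 0.453 > 0 and g(1) = -1.236 < 0.
Newton iteration, ψ⁰ = 0.46:
  ψ = 0.460: g = -0.2250, g' = -1.134 → ψ = 0.262
  ψ = 0.262: g = 0.0061, g' = -1.259 → ψ = 0.267
Converged at ψ = 0.267.
Then V = ψ·F = 0.2665·360 = 96.0 mol/h and L = F − V = 264.0 mol/h.

L = 264.0 mol/h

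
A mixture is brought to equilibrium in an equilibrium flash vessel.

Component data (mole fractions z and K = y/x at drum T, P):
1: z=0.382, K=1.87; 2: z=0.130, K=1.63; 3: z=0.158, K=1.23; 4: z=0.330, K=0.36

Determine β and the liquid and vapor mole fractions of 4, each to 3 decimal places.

β = 0.533, x_4 = 0.501, y_4 = 0.180

Rachford–Rice: g(β) = Σ zᵢ(Kᵢ−1)/(1+β(Kᵢ−1)) = 0.
g(0) = ΣzᵢKᵢ − 1 = 0.239 and g(1) = 1 − Σzᵢ/Kᵢ = -0.329, so a root lies in (0, 1).
Newton iteration, β⁰ = 0.5:
  β = 0.500: g = 0.0159, g' = -0.469 → β = 0.534
  β = 0.534: g = -0.0002, g' = -0.482 → β = 0.533
Converged at β = 0.533.
Compositions from xᵢ = zᵢ/(1+β(Kᵢ−1)), yᵢ = Kᵢxᵢ:
  1: x = 0.261, y = 0.488
  2: x = 0.097, y = 0.159
  3: x = 0.141, y = 0.173
  4: x = 0.501, y = 0.180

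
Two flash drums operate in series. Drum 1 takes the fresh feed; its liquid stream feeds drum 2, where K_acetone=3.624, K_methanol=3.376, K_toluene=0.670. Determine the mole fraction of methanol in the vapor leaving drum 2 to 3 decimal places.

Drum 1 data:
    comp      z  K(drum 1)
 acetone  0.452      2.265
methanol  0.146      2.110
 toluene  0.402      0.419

Drum 1:
Rachford–Rice: g(ψ₁) = Σ zᵢ(Kᵢ−1)/(1+ψ₁(Kᵢ−1)) = 0.
Feasibility: ΣzᵢKᵢ = 1.500, Σzᵢ/Kᵢ = 1.228 — both > 1, two phases present.
Iterate (Newton) starting at ψ₁ = 0.5:
  ψ₁ = 0.500: g = 0.1253, g' = -0.615 → ψ₁ = 0.704
  ψ₁ = 0.704: g = -0.0015, g' = -0.647 → ψ₁ = 0.701
Converged at ψ₁ = 0.701.
Drum-1 compositions:
  acetone: x = 0.240, y = 0.543
  methanol: x = 0.082, y = 0.173
  toluene: x = 0.678, y = 0.284
Drum-2 feed = drum-1 liquid: z₂ = (0.2395, 0.0821, 0.6784).
Drum 2:
Let ψ₂ = V/F and solve Σ zᵢ(Kᵢ−1)/(1+ψ₂(Kᵢ−1)) = 0.
Feasibility: ΣzᵢKᵢ = 1.600, Σzᵢ/Kᵢ = 1.103 — both > 1, two phases present.
Newton–Raphson from ψ₂ = 0.5:
  ψ₂ = 0.500: g = 0.0929, g' = -0.511 → ψ₂ = 0.682
  ψ₂ = 0.682: g = 0.0110, g' = -0.403 → ψ₂ = 0.709
Converged at ψ₂ = 0.709.
  acetone: x = 0.084, y = 0.303
  methanol: x = 0.031, y = 0.103
  toluene: x = 0.886, y = 0.593

y_methanol (drum 2) = 0.103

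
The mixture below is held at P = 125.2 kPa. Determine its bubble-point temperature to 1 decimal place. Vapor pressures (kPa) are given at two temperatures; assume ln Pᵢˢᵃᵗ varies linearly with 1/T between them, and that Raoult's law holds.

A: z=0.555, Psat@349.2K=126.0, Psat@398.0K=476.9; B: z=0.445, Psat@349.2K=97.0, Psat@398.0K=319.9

T = 352.6 K

Bubble-point temperature: ΣzᵢPᵢˢᵃᵗ(T) = P. Interpolate ln Pᵢˢᵃᵗ = aᵢ + bᵢ/T.
  T = 349.2 K: ΣzᵢPᵢˢᵃᵗ = 113.09 kPa
  T = 398.0 K: ΣzᵢPᵢˢᵃᵗ = 407.03 kPa
  T = 373.6 K: ΣzᵢPᵢˢᵃᵗ = 223.60 kPa
  T = 361.4 K: ΣzᵢPᵢˢᵃᵗ = 160.84 kPa
  T = 355.3 K: ΣzᵢPᵢˢᵃᵗ = 135.27 kPa
  T = 352.2 K: ΣzᵢPᵢˢᵃᵗ = 123.60 kPa
  T = 353.8 K: ΣzᵢPᵢˢᵃᵗ = 129.52 kPa
Interpolating between 352.2 K and 353.8 K gives T ≈ 352.6 K.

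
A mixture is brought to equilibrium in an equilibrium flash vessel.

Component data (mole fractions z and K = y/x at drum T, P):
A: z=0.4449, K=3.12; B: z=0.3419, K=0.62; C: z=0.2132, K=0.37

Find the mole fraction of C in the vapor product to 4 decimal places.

Iterate (Newton) starting at ψ = 0.5:
  ψ = 0.5000: g = 0.10138, g' = -0.7268 → ψ = 0.6395
  ψ = 0.6395: g = 0.00381, g' = -0.6838 → ψ = 0.6451
Converged at ψ = 0.6451.
Compositions from xᵢ = zᵢ/(1+ψ(Kᵢ−1)), yᵢ = Kᵢxᵢ:
  A: x = 0.1879, y = 0.5863
  B: x = 0.4529, y = 0.2808
  C: x = 0.3592, y = 0.1329

y_C = 0.1329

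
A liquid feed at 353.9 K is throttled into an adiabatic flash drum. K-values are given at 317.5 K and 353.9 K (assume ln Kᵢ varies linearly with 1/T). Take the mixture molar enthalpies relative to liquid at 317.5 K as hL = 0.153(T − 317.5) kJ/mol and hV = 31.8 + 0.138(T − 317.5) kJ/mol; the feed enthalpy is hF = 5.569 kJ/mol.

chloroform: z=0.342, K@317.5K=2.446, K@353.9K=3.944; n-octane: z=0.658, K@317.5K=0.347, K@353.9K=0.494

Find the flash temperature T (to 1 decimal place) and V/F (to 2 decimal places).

Adiabatic flash: solve Rachford–Rice at each trial T, then check hF = ψ·hV(T) + (1−ψ)·hL(T).
  T = 317.5 K: K = (2.446, 0.347), RR gives ψ = 0.069, H_out = 2.184 kJ/mol
  T = 353.9 K: K = (3.944, 0.494), RR gives ψ = 0.452, H_out = 19.708 kJ/mol
  T = 335.7 K: K = (3.146, 0.418), RR gives ψ = 0.281, H_out = 11.646 kJ/mol
  T = 326.6 K: K = (2.784, 0.382), RR gives ψ = 0.184, H_out = 7.231 kJ/mol
  T = 322.1 K: K = (2.614, 0.364), RR gives ψ = 0.130, H_out = 4.840 kJ/mol
  T = 324.4 K: K = (2.700, 0.373), RR gives ψ = 0.159, H_out = 6.084 kJ/mol
Linear interpolation between T = 322.1 (H_out = 4.840) and T = 324.4 (H_out = 6.084) on hF = 5.569 gives T ≈ 323.4 K, at which ψ = 0.15.

T = 323.4 K, V/F = 0.15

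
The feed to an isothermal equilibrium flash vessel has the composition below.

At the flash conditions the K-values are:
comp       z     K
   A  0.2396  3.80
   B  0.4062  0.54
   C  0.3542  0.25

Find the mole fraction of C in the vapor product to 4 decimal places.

Newton–Raphson from β = 0.5:
  β = 0.5000: g = -0.38817, g' = -0.9811 → β = 0.1044
  β = 0.1044: g = 0.03468, g' = -1.4543 → β = 0.1282
  β = 0.1282: g = 0.00118, g' = -1.3581 → β = 0.1291
Converged at β = 0.1291.
Compositions from xᵢ = zᵢ/(1+β(Kᵢ−1)), yᵢ = Kᵢxᵢ:
  A: x = 0.1760, y = 0.6688
  B: x = 0.4318, y = 0.2332
  C: x = 0.3922, y = 0.0980

y_C = 0.0980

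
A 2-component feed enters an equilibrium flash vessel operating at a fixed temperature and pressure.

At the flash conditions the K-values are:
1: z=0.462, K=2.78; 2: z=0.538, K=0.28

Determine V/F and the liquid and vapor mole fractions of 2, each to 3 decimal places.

Rachford–Rice: g(V/F) = Σ zᵢ(Kᵢ−1)/(1+V/F(Kᵢ−1)) = 0.
Check two-phase: ΣzᵢKᵢ = 1.435 > 1 and Σzᵢ/Kᵢ = 2.088 > 1, so g(0) = 0.435 > 0 and g(1) = -1.088 < 0.
Newton iteration, V/F⁰ = 0.5:
  V/F = 0.500: g = -0.1701, g' = -1.091 → V/F = 0.344
  V/F = 0.344: g = -0.0048, g' = -1.056 → V/F = 0.339
Converged at V/F = 0.339.
Compositions from xᵢ = zᵢ/(1+V/F(Kᵢ−1)), yᵢ = Kᵢxᵢ:
  1: x = 0.288, y = 0.801
  2: x = 0.712, y = 0.199

V/F = 0.339, x_2 = 0.712, y_2 = 0.199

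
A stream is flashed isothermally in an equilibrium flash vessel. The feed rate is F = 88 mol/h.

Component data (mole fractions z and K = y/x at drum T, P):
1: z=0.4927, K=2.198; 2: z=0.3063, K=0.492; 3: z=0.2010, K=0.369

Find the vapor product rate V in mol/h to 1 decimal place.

V = 40.3 mol/h

Newton iteration, ψ⁰ = 0.5:
  ψ = 0.5000: g = -0.02473, g' = -0.5894 → ψ = 0.4580
  ψ = 0.4580: g = -0.00006, g' = -0.5874 → ψ = 0.4579
Converged at ψ = 0.4579.
Then V = ψ·F = 0.4579·88 = 40.3 mol/h and L = F − V = 47.7 mol/h.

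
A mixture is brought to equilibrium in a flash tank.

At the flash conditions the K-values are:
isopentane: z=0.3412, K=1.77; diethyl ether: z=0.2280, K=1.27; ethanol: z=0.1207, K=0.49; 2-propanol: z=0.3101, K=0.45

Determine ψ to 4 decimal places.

ψ = 0.2798

Material balance + equilibrium reduce to Σ zᵢ(Kᵢ−1)/(1+ψ(Kᵢ−1)) = 0.
Feasibility: ΣzᵢKᵢ = 1.0922, Σzᵢ/Kᵢ = 1.3077 — both > 1, two phases present.
Iterate (Newton) starting at ψ = 0.5:
  ψ = 0.5000: g = -0.07394, g' = -0.3534 → ψ = 0.2908
  ψ = 0.2908: g = -0.00355, g' = -0.3255 → ψ = 0.2798
Converged at ψ = 0.2798.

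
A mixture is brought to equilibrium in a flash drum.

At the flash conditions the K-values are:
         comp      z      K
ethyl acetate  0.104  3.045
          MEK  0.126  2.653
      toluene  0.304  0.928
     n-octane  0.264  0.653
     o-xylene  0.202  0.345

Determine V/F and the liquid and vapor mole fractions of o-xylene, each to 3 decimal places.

Rachford–Rice: g(V/F) = Σ zᵢ(Kᵢ−1)/(1+V/F(Kᵢ−1)) = 0.
Feasibility: ΣzᵢKᵢ = 1.175, Σzᵢ/Kᵢ = 1.399 — both > 1, two phases present.
Newton iteration, V/F⁰ = 0.7:
  V/F = 0.700: g = -0.2044, g' = -0.500 → V/F = 0.292
  V/F = 0.292: g = -0.0140, g' = -0.501 → V/F = 0.264
Converged at V/F = 0.264.
Compositions from xᵢ = zᵢ/(1+V/F(Kᵢ−1)), yᵢ = Kᵢxᵢ:
  ethyl acetate: x = 0.068, y = 0.206
  MEK: x = 0.088, y = 0.233
  toluene: x = 0.310, y = 0.288
  n-octane: x = 0.291, y = 0.190
  o-xylene: x = 0.244, y = 0.084

V/F = 0.264, x_o-xylene = 0.244, y_o-xylene = 0.084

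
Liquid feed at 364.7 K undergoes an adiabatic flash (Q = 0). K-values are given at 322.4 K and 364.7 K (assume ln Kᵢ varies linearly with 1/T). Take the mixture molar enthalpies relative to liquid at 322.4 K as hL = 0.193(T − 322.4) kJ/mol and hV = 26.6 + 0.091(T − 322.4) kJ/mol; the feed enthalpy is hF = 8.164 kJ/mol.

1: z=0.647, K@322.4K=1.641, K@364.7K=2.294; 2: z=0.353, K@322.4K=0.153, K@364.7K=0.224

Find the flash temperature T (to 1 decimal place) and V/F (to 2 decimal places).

T = 327.3 K, V/F = 0.28

Adiabatic flash: solve Rachford–Rice at each trial T, then check hF = ψ·hV(T) + (1−ψ)·hL(T).
  T = 322.4 K: K = (1.641, 0.153), RR gives ψ = 0.213, H_out = 5.670 kJ/mol
  T = 364.7 K: K = (2.294, 0.224), RR gives ψ = 0.561, H_out = 20.665 kJ/mol
  T = 343.5 K: K = (1.960, 0.187), RR gives ψ = 0.428, H_out = 14.540 kJ/mol
  T = 332.9 K: K = (1.798, 0.170), RR gives ψ = 0.337, H_out = 10.620 kJ/mol
  T = 327.6 K: K = (1.718, 0.161), RR gives ψ = 0.280, H_out = 8.295 kJ/mol
  T = 325.0 K: K = (1.679, 0.157), RR gives ψ = 0.248, H_out = 7.032 kJ/mol
  T = 326.3 K: K = (1.699, 0.159), RR gives ψ = 0.264, H_out = 7.675 kJ/mol
Linear interpolation between T = 326.3 (H_out = 7.675) and T = 327.6 (H_out = 8.295) on hF = 8.164 gives T ≈ 327.3 K, at which ψ = 0.28.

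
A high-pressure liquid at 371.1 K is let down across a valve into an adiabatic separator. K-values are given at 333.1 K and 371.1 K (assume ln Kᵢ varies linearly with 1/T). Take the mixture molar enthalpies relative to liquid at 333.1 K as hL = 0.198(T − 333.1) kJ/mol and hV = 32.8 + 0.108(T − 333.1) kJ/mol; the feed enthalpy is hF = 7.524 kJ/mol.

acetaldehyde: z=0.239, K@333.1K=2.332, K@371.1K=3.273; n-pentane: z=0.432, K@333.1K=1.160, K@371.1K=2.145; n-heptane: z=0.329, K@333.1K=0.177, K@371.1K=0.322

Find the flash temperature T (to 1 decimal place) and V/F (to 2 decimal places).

Adiabatic flash: solve Rachford–Rice at each trial T, then check hF = ψ·hV(T) + (1−ψ)·hL(T).
  T = 333.1 K: K = (2.332, 1.160, 0.177), RR gives ψ = 0.190, H_out = 6.242 kJ/mol
  T = 371.1 K: K = (3.273, 2.145, 0.322), RR gives ψ = 0.764, H_out = 29.958 kJ/mol
  T = 352.1 K: K = (2.788, 1.604, 0.243), RR gives ψ = 0.531, H_out = 20.268 kJ/mol
  T = 342.6 K: K = (2.556, 1.370, 0.208), RR gives ψ = 0.382, H_out = 14.077 kJ/mol
  T = 337.9 K: K = (2.444, 1.263, 0.192), RR gives ψ = 0.293, H_out = 10.435 kJ/mol
  T = 335.5 K: K = (2.388, 1.211, 0.185), RR gives ψ = 0.243, H_out = 8.400 kJ/mol
Linear interpolation between T = 333.1 (H_out = 6.242) and T = 335.5 (H_out = 8.400) on hF = 7.524 gives T ≈ 334.5 K, at which ψ = 0.22.

T = 334.5 K, V/F = 0.22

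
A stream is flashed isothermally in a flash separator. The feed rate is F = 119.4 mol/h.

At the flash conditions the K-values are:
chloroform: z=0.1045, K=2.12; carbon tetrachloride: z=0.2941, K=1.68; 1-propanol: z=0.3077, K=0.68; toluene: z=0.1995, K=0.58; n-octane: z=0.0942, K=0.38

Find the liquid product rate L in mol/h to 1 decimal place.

L = 92.4 mol/h

Rachford–Rice: g(β) = Σ zᵢ(Kᵢ−1)/(1+β(Kᵢ−1)) = 0.
Feasibility: ΣzᵢKᵢ = 1.0764, Σzᵢ/Kᵢ = 1.2687 — both > 1, two phases present.
Newton–Raphson from β = 0.51:
  β = 0.5100: g = -0.08673, g' = -0.3075 → β = 0.2280
  β = 0.2280: g = -0.00051, g' = -0.3139 → β = 0.2263
Converged at β = 0.2263.
Then V = β·F = 0.2263·119.4 = 27.0 mol/h and L = F − V = 92.4 mol/h.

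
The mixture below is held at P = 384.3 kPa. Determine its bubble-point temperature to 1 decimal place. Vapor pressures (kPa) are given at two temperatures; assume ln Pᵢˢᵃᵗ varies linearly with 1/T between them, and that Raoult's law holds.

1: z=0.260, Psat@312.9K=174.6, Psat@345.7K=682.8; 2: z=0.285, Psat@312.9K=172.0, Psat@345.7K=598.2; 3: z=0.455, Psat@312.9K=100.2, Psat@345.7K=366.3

T = 337.8 K

Bubble-point temperature: ΣzᵢPᵢˢᵃᵗ(T) = P. Interpolate ln Pᵢˢᵃᵗ = aᵢ + bᵢ/T.
  T = 312.9 K: ΣzᵢPᵢˢᵃᵗ = 140.01 kPa
  T = 345.7 K: ΣzᵢPᵢˢᵃᵗ = 514.68 kPa
  T = 329.3 K: ΣzᵢPᵢˢᵃᵗ = 277.20 kPa
  T = 337.5 K: ΣzᵢPᵢˢᵃᵗ = 380.54 kPa
  T = 341.6 K: ΣzᵢPᵢˢᵃᵗ = 443.35 kPa
  T = 339.6 K: ΣzᵢPᵢˢᵃᵗ = 411.70 kPa
Interpolating between 337.5 K and 339.6 K gives T ≈ 337.8 K.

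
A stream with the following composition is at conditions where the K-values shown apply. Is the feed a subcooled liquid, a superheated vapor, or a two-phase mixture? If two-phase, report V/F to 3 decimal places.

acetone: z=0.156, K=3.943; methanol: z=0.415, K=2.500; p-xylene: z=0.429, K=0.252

two-phase, V/F = 0.525

ΣzᵢKᵢ = 1.761; Σzᵢ/Kᵢ = 1.908.
Both exceed 1, so a two-phase solution exists.
Let ψ = V/F and solve Σ zᵢ(Kᵢ−1)/(1+ψ(Kᵢ−1)) = 0.
Newton–Raphson from ψ = 0.62:
  ψ = 0.620: g = -0.1133, g' = -1.255 → ψ = 0.530
  ψ = 0.530: g = -0.0051, g' = -1.155 → ψ = 0.525
Converged at ψ = 0.525.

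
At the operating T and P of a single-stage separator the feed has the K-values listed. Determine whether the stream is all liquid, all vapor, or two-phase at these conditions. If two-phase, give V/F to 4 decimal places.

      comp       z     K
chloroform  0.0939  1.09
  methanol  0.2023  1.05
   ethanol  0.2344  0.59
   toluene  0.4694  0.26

ΣzᵢKᵢ = 0.5751; Σzᵢ/Kᵢ = 2.4815.
Since ΣzᵢKᵢ < 1 the mixture is below its bubble point — single liquid phase.

all liquid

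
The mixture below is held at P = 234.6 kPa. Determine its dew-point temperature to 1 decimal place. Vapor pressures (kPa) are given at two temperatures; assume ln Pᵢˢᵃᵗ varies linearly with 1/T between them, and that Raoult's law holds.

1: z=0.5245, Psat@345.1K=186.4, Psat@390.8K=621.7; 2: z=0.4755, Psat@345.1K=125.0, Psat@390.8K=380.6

T = 361.2 K

Dew-point temperature: Σzᵢ·P/Pᵢˢᵃᵗ(T) = 1. Interpolate ln Pᵢˢᵃᵗ = aᵢ + bᵢ/T.
  T = 345.1 K: ΣzᵢP/Pᵢˢᵃᵗ = 1.5525
  T = 390.8 K: ΣzᵢP/Pᵢˢᵃᵗ = 0.4910
  T = 368.0 K: ΣzᵢP/Pᵢˢᵃᵗ = 0.8412
  T = 356.6 K: ΣzᵢP/Pᵢˢᵃᵗ = 1.1300
  T = 362.3 K: ΣzᵢP/Pᵢˢᵃᵗ = 0.9727
  T = 359.5 K: ΣzᵢP/Pᵢˢᵃᵗ = 1.0464
  T = 360.9 K: ΣzᵢP/Pᵢˢᵃᵗ = 1.0087
Interpolating between 360.9 K and 362.3 K gives T ≈ 361.2 K.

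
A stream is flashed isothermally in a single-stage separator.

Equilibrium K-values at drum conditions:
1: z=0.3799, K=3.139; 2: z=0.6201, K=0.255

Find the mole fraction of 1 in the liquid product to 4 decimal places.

x_1 = 0.2583

Let β = V/F and solve Σ zᵢ(Kᵢ−1)/(1+β(Kᵢ−1)) = 0.
g(0) = ΣzᵢKᵢ − 1 = 0.3506 and g(1) = 1 − Σzᵢ/Kᵢ = -1.5528, so a root lies in (0, 1).
Newton iteration, β⁰ = 0.54:
  β = 0.5400: g = -0.39585, g' = -1.3377 → β = 0.2441
  β = 0.2441: g = -0.03076, g' = -1.2644 → β = 0.2197
  β = 0.2197: g = 0.00038, g' = -1.2964 → β = 0.2200
Converged at β = 0.2200.
Compositions from xᵢ = zᵢ/(1+β(Kᵢ−1)), yᵢ = Kᵢxᵢ:
  1: x = 0.2583, y = 0.8109
  2: x = 0.7417, y = 0.1891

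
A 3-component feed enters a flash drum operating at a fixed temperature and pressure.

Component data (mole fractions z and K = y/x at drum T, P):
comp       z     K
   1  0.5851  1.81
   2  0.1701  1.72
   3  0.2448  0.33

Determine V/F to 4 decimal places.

Rachford–Rice: g(V/F) = Σ zᵢ(Kᵢ−1)/(1+V/F(Kᵢ−1)) = 0.
Feasibility: ΣzᵢKᵢ = 1.4324, Σzᵢ/Kᵢ = 1.1640 — both > 1, two phases present.
Newton–Raphson from V/F = 0.51:
  V/F = 0.5100: g = 0.17581, g' = -0.4930 → V/F = 0.8666
  V/F = 0.8666: g = -0.03723, g' = -0.7908 → V/F = 0.8195
  V/F = 0.8195: g = -0.00188, g' = -0.7140 → V/F = 0.8169
Converged at V/F = 0.8169.

V/F = 0.8169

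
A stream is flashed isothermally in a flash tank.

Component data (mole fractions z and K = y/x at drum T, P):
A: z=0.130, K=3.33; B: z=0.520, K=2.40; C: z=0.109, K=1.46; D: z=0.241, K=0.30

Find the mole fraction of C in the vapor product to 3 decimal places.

y_C = 0.113

Newton iteration, β⁰ = 0.5:
  β = 0.500: g = 0.3494, g' = -0.798 → β = 0.938
  β = 0.938: g = -0.0462, g' = -1.272 → β = 0.901
  β = 0.901: g = -0.0023, g' = -1.152 → β = 0.900
Converged at β = 0.900.
Compositions from xᵢ = zᵢ/(1+β(Kᵢ−1)), yᵢ = Kᵢxᵢ:
  A: x = 0.042, y = 0.140
  B: x = 0.230, y = 0.552
  C: x = 0.077, y = 0.113
  D: x = 0.651, y = 0.195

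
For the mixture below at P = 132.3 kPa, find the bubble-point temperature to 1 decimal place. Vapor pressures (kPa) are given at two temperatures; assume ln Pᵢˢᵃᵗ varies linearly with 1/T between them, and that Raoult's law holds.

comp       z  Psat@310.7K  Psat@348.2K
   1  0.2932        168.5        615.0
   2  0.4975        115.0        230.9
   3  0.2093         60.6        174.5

Bubble-point temperature: ΣzᵢPᵢˢᵃᵗ(T) = P. Interpolate ln Pᵢˢᵃᵗ = aᵢ + bᵢ/T.
  T = 310.7 K: ΣzᵢPᵢˢᵃᵗ = 119.30 kPa
  T = 348.2 K: ΣzᵢPᵢˢᵃᵗ = 331.71 kPa
  T = 329.4 K: ΣzᵢPᵢˢᵃᵗ = 202.52 kPa
  T = 320.0 K: ΣzᵢPᵢˢᵃᵗ = 155.99 kPa
  T = 315.4 K: ΣzᵢPᵢˢᵃᵗ = 136.78 kPa
  T = 313.0 K: ΣzᵢPᵢˢᵃᵗ = 127.60 kPa
Interpolating between 313.0 K and 315.4 K gives T ≈ 314.2 K.

T = 314.2 K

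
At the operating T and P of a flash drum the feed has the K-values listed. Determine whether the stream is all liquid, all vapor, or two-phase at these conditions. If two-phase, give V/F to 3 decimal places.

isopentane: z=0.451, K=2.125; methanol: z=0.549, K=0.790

ΣzᵢKᵢ = 1.392; Σzᵢ/Kᵢ = 0.907.
Since Σzᵢ/Kᵢ < 1 the mixture is above its dew point — single vapor phase.

all vapor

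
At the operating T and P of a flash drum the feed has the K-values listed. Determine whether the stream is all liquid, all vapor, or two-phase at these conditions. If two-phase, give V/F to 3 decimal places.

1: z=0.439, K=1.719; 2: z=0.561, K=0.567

two-phase, V/F = 0.234

ΣzᵢKᵢ = 1.073; Σzᵢ/Kᵢ = 1.245.
Both exceed 1, so a two-phase solution exists.
Rachford–Rice: g(ψ) = Σ zᵢ(Kᵢ−1)/(1+ψ(Kᵢ−1)) = 0.
Newton–Raphson from ψ = 0.5:
  ψ = 0.500: g = -0.0779, g' = -0.294 → ψ = 0.235
  ψ = 0.235: g = -0.0005, g' = -0.296 → ψ = 0.234
Converged at ψ = 0.234.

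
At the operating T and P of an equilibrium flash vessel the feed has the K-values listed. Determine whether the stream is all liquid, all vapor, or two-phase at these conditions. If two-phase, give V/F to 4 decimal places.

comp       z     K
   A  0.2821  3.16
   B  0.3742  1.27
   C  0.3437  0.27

two-phase, V/F = 0.4831

ΣzᵢKᵢ = 1.4595; Σzᵢ/Kᵢ = 1.6569.
Both exceed 1, so a two-phase solution exists.
Rachford–Rice: g(ψ) = Σ zᵢ(Kᵢ−1)/(1+ψ(Kᵢ−1)) = 0.
Iterate (Newton) starting at ψ = 0.5:
  ψ = 0.5000: g = -0.01315, g' = -0.7796 → ψ = 0.4831
Converged at ψ = 0.4831.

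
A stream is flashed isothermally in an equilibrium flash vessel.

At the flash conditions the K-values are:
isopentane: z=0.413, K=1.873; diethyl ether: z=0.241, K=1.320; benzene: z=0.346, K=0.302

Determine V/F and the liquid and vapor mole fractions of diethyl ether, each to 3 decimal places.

V/F = 0.401, x_diethyl ether = 0.214, y_diethyl ether = 0.282

Rachford–Rice: g(V/F) = Σ zᵢ(Kᵢ−1)/(1+V/F(Kᵢ−1)) = 0.
Check two-phase: ΣzᵢKᵢ = 1.196 > 1 and Σzᵢ/Kᵢ = 1.549 > 1, so g(0) = 0.196 > 0 and g(1) = -0.549 < 0.
Iterate (Newton) starting at V/F = 0.3:
  V/F = 0.300: g = 0.0506, g' = -0.488 → V/F = 0.404
  V/F = 0.404: g = -0.0014, g' = -0.518 → V/F = 0.401
Converged at V/F = 0.401.
Compositions from xᵢ = zᵢ/(1+V/F(Kᵢ−1)), yᵢ = Kᵢxᵢ:
  isopentane: x = 0.306, y = 0.573
  diethyl ether: x = 0.214, y = 0.282
  benzene: x = 0.481, y = 0.145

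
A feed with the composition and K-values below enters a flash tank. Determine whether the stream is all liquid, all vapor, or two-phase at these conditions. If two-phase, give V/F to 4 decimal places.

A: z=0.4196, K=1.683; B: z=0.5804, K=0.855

all vapor

ΣzᵢKᵢ = 1.2024; Σzᵢ/Kᵢ = 0.9281.
Since Σzᵢ/Kᵢ < 1 the mixture is above its dew point — single vapor phase.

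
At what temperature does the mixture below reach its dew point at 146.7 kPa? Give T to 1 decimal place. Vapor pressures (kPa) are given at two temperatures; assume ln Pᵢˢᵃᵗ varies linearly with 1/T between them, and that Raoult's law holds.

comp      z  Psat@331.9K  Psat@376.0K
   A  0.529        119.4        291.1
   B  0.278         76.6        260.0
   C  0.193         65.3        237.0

Dew-point temperature: Σzᵢ·P/Pᵢˢᵃᵗ(T) = 1. Interpolate ln Pᵢˢᵃᵗ = aᵢ + bᵢ/T.
  T = 331.9 K: ΣzᵢP/Pᵢˢᵃᵗ = 1.6159
  T = 376.0 K: ΣzᵢP/Pᵢˢᵃᵗ = 0.5429
  T = 353.9 K: ΣzᵢP/Pᵢˢᵃᵗ = 0.9028
  T = 342.9 K: ΣzᵢP/Pᵢˢᵃᵗ = 1.1953
  T = 348.4 K: ΣzᵢP/Pᵢˢᵃᵗ = 1.0362
  T = 351.1 K: ΣzᵢP/Pᵢˢᵃᵗ = 0.9678
Interpolating between 348.4 K and 351.1 K gives T ≈ 349.8 K.

T = 349.8 K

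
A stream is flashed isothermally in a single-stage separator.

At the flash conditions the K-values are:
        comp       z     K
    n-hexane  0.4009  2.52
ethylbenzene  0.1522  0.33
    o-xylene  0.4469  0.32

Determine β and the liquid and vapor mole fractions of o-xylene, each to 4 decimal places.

Newton–Raphson from β = 0.5:
  β = 0.5000: g = -0.26755, g' = -0.9279 → β = 0.2117
  β = 0.2117: g = -0.01277, g' = -0.9049 → β = 0.1976
Converged at β = 0.1976.
Compositions from xᵢ = zᵢ/(1+β(Kᵢ−1)), yᵢ = Kᵢxᵢ:
  n-hexane: x = 0.3083, y = 0.7769
  ethylbenzene: x = 0.1754, y = 0.0579
  o-xylene: x = 0.5163, y = 0.1652

β = 0.1976, x_o-xylene = 0.5163, y_o-xylene = 0.1652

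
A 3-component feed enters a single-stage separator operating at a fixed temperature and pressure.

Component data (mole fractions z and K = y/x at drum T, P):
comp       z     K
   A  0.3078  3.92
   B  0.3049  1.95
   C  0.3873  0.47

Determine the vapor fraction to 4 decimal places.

ψ = 0.9167

Let ψ = V/F and solve Σ zᵢ(Kᵢ−1)/(1+ψ(Kᵢ−1)) = 0.
Feasibility: ΣzᵢKᵢ = 1.9832, Σzᵢ/Kᵢ = 1.0589 — both > 1, two phases present.
Newton–Raphson from ψ = 0.56:
  ψ = 0.5600: g = 0.23823, g' = -0.7152 → ψ = 0.8931
  ψ = 0.8931: g = 0.01606, g' = -0.6744 → ψ = 0.9169
  ψ = 0.9169: g = -0.00012, g' = -0.6844 → ψ = 0.9167
Converged at ψ = 0.9167.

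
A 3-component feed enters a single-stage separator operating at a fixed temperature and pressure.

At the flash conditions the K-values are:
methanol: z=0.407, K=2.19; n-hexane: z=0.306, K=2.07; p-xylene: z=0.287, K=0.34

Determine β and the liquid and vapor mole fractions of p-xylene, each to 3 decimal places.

Let β = V/F and solve Σ zᵢ(Kᵢ−1)/(1+β(Kᵢ−1)) = 0.
Check two-phase: ΣzᵢKᵢ = 1.622 > 1 and Σzᵢ/Kᵢ = 1.178 > 1, so g(0) = 0.622 > 0 and g(1) = -0.178 < 0.
Newton–Raphson from β = 0.69:
  β = 0.690: g = 0.1065, g' = -0.711 → β = 0.840
  β = 0.840: g = -0.0102, g' = -0.871 → β = 0.828
Converged at β = 0.828.
Compositions from xᵢ = zᵢ/(1+β(Kᵢ−1)), yᵢ = Kᵢxᵢ:
  methanol: x = 0.205, y = 0.449
  n-hexane: x = 0.162, y = 0.336
  p-xylene: x = 0.633, y = 0.215

β = 0.828, x_p-xylene = 0.633, y_p-xylene = 0.215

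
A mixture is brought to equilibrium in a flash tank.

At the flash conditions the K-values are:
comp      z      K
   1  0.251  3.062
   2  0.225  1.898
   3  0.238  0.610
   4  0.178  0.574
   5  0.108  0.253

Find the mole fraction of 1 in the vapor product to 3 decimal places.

Material balance + equilibrium reduce to Σ zᵢ(Kᵢ−1)/(1+ψ(Kᵢ−1)) = 0.
Feasibility: ΣzᵢKᵢ = 1.470, Σzᵢ/Kᵢ = 1.328 — both > 1, two phases present.
Newton–Raphson from ψ = 0.61:
  ψ = 0.610: g = -0.0127, g' = -0.610 → ψ = 0.589
Converged at ψ = 0.589.
Compositions from xᵢ = zᵢ/(1+ψ(Kᵢ−1)), yᵢ = Kᵢxᵢ:
  1: x = 0.113, y = 0.347
  2: x = 0.147, y = 0.279
  3: x = 0.309, y = 0.188
  4: x = 0.238, y = 0.136
  5: x = 0.193, y = 0.049

y_1 = 0.347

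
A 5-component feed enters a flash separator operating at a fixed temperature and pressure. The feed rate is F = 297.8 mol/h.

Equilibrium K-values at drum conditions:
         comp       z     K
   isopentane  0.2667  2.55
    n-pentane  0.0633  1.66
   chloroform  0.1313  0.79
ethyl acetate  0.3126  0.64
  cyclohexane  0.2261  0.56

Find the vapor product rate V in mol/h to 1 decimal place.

Let ψ = V/F and solve Σ zᵢ(Kᵢ−1)/(1+ψ(Kᵢ−1)) = 0.
g(0) = ΣzᵢKᵢ − 1 = 0.2156 and g(1) = 1 − Σzᵢ/Kᵢ = -0.2011, so a root lies in (0, 1).
Newton–Raphson from ψ = 0.5:
  ψ = 0.5000: g = -0.03129, g' = -0.3584 → ψ = 0.4127
  ψ = 0.4127: g = 0.00103, g' = -0.3835 → ψ = 0.4154
Converged at ψ = 0.4154.
Then V = ψ·F = 0.4154·297.8 = 123.7 mol/h and L = F − V = 174.1 mol/h.

V = 123.7 mol/h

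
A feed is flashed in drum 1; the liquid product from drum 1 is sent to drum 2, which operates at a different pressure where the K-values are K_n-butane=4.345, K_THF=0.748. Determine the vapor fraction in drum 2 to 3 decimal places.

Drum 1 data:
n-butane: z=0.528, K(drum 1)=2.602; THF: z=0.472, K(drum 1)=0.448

V/F (drum 2) = 0.795

Drum 1:
Newton iteration, ψ₁⁰ = 0.5:
  ψ₁ = 0.500: g = 0.1098, g' = -0.692 → ψ₁ = 0.659
  ψ₁ = 0.659: g = 0.0022, g' = -0.676 → ψ₁ = 0.662
Converged at ψ₁ = 0.662.
Drum-1 compositions:
  n-butane: x = 0.256, y = 0.667
  THF: x = 0.744, y = 0.333
Drum-2 feed = drum-1 liquid: z₂ = (0.2563, 0.7437).
Drum 2:
Rachford–Rice: g(ψ₂) = Σ zᵢ(Kᵢ−1)/(1+ψ₂(Kᵢ−1)) = 0.
Feasibility: ΣzᵢKᵢ = 1.670, Σzᵢ/Kᵢ = 1.053 — both > 1, two phases present.
Binary case is linear: z₁(K₁−1)(1+ψ₂(K₂−1)) + z₂(K₂−1)(1+ψ₂(K₁−1)) = 0
⇒ ψ₂ = [z₁(K₁−1)+z₂(K₂−1)] / [−(K₁−1)(K₂−1)] = 0.6698/0.8429 = 0.795
  n-butane: x = 0.070, y = 0.304
  THF: x = 0.930, y = 0.696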